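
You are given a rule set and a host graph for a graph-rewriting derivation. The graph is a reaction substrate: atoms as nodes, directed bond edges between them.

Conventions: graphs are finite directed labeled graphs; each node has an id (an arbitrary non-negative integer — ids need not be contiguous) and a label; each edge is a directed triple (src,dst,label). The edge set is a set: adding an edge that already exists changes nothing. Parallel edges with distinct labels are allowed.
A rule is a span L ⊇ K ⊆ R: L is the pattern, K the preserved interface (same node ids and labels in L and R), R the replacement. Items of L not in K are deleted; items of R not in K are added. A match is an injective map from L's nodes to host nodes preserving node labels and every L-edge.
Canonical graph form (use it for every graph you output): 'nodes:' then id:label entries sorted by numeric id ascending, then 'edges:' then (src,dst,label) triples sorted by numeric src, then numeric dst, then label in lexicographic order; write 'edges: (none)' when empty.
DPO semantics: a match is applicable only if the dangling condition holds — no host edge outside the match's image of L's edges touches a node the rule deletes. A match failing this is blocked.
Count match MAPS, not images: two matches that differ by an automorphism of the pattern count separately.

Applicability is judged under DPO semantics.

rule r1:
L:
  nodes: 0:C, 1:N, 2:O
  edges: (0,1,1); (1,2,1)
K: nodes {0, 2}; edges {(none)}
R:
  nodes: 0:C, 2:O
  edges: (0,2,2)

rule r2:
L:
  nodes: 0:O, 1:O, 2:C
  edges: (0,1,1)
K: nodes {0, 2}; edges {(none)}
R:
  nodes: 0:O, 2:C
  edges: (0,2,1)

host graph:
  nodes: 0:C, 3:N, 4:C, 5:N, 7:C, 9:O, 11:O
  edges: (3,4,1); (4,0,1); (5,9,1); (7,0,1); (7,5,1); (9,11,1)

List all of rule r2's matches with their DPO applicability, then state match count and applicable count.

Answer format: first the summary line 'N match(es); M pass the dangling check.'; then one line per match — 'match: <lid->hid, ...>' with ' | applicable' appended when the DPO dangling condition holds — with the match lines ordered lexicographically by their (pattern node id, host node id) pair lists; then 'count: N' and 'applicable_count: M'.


3 match(es); 3 pass the dangling check.
match: 0->9, 1->11, 2->0 | applicable
match: 0->9, 1->11, 2->4 | applicable
match: 0->9, 1->11, 2->7 | applicable
count: 3
applicable_count: 3


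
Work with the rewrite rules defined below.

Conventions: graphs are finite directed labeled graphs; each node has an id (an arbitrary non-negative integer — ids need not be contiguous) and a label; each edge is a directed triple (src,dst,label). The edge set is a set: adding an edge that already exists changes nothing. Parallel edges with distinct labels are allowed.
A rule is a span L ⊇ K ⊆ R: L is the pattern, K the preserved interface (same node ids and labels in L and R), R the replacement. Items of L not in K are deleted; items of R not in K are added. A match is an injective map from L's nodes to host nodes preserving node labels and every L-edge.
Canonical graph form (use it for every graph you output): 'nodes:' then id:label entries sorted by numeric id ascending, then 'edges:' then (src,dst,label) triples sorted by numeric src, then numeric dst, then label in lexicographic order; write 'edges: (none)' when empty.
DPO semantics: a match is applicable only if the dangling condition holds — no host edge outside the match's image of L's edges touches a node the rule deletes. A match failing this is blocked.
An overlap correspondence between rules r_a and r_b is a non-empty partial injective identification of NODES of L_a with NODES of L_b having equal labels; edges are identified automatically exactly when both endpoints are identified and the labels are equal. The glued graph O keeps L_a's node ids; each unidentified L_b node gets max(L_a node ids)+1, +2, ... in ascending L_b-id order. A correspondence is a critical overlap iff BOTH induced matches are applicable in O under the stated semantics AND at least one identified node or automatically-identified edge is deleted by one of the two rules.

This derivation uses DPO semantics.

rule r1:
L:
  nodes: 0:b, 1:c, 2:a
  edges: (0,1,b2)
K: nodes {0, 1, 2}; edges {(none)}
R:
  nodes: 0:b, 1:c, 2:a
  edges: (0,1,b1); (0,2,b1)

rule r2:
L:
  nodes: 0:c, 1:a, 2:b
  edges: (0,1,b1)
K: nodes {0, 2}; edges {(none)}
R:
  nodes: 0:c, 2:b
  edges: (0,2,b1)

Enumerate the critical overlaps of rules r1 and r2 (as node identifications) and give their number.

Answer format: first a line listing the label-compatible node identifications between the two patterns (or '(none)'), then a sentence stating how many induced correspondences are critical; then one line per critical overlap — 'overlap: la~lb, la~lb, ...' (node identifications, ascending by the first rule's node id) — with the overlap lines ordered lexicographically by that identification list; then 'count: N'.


label-compatible node identifications between L(r1) and L(r2): 0~2, 1~0, 2~1
4 of the induced correspondences are critical overlaps of r1 and r2.
overlap: 0~2, 1~0, 2~1
overlap: 0~2, 2~1
overlap: 1~0, 2~1
overlap: 2~1
count: 4


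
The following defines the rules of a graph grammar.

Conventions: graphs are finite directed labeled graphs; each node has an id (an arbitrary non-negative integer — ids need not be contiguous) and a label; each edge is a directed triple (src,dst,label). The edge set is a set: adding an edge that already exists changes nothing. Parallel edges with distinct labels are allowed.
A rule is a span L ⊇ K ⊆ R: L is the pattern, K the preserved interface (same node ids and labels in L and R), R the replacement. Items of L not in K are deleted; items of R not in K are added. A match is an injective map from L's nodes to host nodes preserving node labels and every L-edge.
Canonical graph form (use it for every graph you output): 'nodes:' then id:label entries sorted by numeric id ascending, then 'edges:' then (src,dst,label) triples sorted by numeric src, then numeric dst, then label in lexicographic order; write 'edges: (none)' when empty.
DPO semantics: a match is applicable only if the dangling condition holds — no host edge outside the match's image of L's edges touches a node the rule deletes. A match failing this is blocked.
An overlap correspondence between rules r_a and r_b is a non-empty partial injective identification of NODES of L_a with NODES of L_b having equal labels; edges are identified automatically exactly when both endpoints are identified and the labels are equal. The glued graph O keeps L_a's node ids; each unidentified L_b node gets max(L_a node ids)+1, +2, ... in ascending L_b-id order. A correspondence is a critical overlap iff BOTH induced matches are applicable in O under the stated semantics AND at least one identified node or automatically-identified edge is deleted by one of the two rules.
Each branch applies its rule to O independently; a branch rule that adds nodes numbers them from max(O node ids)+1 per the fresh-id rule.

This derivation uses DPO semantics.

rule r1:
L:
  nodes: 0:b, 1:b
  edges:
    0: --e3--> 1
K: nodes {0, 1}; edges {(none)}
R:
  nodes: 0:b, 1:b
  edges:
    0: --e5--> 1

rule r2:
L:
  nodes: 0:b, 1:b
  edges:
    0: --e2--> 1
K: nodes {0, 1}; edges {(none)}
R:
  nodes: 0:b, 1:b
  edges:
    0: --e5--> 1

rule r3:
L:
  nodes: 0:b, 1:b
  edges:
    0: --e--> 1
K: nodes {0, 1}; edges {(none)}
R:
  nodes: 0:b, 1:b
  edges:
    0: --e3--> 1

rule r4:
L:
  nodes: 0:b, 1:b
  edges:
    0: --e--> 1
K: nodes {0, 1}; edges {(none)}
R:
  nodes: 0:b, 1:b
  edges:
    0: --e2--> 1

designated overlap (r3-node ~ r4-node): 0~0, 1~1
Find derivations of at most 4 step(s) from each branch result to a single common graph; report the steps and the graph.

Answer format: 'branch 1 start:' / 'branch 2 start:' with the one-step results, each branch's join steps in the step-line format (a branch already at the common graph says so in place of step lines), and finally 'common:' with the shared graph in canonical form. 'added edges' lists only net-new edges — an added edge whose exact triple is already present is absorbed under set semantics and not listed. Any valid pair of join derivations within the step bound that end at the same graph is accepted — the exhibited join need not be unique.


branch 1 start:
nodes: 0:b, 1:b
edges: (0,1,e3)
branch 2 start:
nodes: 0:b, 1:b
edges: (0,1,e2)
branch 1 step 1: rule r1; match: 0->0, 1->1; deleted nodes (none); deleted edges (0,1,e3); added nodes (none); added edges (0,1,e5); result: nodes: 0:b, 1:b edges: (0,1,e5)
branch 2 step 1: rule r2; match: 0->0, 1->1; deleted nodes (none); deleted edges (0,1,e2); added nodes (none); added edges (0,1,e5); result: nodes: 0:b, 1:b edges: (0,1,e5)
common:
nodes: 0:b, 1:b
edges: (0,1,e5)


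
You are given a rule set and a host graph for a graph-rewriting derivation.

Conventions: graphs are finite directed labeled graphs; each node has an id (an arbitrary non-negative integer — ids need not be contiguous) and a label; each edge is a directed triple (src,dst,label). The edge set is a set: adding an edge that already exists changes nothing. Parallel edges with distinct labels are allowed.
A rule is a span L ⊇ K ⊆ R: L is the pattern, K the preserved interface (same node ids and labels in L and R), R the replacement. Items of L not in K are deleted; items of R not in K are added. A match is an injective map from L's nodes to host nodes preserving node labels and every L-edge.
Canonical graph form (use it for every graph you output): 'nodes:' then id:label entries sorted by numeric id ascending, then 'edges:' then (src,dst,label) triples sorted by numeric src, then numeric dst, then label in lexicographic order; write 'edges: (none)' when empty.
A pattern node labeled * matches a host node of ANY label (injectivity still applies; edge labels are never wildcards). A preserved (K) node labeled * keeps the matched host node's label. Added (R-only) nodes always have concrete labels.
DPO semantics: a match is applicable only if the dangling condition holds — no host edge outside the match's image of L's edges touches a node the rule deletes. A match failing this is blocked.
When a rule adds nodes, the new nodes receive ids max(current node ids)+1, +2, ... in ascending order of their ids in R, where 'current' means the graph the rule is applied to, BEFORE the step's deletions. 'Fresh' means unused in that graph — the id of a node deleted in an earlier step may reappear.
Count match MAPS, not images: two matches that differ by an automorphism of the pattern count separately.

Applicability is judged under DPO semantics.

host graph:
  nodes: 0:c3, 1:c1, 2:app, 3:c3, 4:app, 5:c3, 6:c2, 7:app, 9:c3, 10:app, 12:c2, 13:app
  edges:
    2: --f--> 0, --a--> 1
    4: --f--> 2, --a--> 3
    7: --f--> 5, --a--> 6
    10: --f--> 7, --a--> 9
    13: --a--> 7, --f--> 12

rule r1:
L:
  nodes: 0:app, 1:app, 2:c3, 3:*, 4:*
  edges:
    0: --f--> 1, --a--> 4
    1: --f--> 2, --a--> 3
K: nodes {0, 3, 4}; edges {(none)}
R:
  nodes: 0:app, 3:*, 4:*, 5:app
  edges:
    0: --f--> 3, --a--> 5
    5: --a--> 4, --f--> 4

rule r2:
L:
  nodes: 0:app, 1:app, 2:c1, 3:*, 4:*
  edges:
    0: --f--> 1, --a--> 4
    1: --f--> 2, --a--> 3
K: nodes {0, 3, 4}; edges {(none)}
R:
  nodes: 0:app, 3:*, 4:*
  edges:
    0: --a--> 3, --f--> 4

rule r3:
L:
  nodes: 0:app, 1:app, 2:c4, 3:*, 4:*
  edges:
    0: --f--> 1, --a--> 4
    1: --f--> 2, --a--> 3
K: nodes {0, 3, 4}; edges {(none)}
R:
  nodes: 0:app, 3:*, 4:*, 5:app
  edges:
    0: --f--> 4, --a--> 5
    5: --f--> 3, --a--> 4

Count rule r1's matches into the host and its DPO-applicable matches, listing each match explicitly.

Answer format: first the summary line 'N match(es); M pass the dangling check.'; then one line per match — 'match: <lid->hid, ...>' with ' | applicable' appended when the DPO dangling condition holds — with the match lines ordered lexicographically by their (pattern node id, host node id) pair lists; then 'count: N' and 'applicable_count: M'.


2 match(es); 1 pass the dangling check.
match: 0->4, 1->2, 2->0, 3->1, 4->3 | applicable
match: 0->10, 1->7, 2->5, 3->6, 4->9
count: 2
applicable_count: 1


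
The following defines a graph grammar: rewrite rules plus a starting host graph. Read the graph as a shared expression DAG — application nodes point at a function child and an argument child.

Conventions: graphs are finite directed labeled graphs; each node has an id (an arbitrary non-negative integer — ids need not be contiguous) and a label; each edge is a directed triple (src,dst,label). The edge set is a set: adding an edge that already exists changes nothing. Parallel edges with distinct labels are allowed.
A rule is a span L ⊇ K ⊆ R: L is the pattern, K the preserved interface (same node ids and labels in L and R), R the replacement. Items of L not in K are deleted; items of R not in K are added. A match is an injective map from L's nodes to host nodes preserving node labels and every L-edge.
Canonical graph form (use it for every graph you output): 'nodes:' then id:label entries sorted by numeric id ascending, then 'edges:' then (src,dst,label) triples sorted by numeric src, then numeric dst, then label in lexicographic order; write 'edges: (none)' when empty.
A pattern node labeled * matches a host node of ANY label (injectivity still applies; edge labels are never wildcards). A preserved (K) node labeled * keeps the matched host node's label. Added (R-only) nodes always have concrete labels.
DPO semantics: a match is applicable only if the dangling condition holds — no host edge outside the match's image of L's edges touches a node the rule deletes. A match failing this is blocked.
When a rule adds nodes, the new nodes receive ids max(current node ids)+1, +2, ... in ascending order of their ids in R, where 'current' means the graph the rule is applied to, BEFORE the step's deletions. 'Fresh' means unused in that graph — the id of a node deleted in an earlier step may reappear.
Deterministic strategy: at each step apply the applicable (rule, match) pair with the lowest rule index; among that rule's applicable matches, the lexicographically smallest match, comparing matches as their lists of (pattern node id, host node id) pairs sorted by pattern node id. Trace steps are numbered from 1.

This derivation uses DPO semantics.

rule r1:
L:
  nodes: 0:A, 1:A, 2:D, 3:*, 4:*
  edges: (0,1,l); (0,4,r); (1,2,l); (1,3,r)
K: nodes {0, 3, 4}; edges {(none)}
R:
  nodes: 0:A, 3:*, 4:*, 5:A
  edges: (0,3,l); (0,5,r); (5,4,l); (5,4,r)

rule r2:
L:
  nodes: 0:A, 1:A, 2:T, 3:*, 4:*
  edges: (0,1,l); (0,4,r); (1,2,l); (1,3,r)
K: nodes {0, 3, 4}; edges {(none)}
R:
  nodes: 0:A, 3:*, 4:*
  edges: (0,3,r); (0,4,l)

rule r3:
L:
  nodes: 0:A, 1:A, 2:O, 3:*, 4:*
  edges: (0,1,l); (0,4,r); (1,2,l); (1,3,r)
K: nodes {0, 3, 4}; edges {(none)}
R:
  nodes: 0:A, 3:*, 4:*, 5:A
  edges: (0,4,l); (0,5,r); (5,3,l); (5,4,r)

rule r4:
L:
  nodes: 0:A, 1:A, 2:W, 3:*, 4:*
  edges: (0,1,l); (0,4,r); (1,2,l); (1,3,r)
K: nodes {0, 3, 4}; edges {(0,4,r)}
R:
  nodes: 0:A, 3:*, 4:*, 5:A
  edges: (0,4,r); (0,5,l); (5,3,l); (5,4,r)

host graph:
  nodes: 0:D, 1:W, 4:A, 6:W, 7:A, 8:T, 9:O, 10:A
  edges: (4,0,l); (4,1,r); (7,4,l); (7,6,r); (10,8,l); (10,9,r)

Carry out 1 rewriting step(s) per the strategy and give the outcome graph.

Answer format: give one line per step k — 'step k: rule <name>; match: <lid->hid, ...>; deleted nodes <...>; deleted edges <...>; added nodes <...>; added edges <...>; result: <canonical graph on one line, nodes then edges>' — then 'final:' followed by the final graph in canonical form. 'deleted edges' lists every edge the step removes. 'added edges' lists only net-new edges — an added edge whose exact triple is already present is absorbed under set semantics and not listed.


step 1: rule r1; match: 0->7, 1->4, 2->0, 3->1, 4->6; deleted nodes 0, 4; deleted edges (4,0,l); (4,1,r); (7,4,l); (7,6,r); added nodes 11; added edges (7,1,l); (7,11,r); (11,6,l); (11,6,r); result: nodes: 1:W, 6:W, 7:A, 8:T, 9:O, 10:A, 11:A edges: (7,1,l); (7,11,r); (10,8,l); (10,9,r); (11,6,l); (11,6,r)
final:
nodes: 1:W, 6:W, 7:A, 8:T, 9:O, 10:A, 11:A
edges: (7,1,l); (7,11,r); (10,8,l); (10,9,r); (11,6,l); (11,6,r)


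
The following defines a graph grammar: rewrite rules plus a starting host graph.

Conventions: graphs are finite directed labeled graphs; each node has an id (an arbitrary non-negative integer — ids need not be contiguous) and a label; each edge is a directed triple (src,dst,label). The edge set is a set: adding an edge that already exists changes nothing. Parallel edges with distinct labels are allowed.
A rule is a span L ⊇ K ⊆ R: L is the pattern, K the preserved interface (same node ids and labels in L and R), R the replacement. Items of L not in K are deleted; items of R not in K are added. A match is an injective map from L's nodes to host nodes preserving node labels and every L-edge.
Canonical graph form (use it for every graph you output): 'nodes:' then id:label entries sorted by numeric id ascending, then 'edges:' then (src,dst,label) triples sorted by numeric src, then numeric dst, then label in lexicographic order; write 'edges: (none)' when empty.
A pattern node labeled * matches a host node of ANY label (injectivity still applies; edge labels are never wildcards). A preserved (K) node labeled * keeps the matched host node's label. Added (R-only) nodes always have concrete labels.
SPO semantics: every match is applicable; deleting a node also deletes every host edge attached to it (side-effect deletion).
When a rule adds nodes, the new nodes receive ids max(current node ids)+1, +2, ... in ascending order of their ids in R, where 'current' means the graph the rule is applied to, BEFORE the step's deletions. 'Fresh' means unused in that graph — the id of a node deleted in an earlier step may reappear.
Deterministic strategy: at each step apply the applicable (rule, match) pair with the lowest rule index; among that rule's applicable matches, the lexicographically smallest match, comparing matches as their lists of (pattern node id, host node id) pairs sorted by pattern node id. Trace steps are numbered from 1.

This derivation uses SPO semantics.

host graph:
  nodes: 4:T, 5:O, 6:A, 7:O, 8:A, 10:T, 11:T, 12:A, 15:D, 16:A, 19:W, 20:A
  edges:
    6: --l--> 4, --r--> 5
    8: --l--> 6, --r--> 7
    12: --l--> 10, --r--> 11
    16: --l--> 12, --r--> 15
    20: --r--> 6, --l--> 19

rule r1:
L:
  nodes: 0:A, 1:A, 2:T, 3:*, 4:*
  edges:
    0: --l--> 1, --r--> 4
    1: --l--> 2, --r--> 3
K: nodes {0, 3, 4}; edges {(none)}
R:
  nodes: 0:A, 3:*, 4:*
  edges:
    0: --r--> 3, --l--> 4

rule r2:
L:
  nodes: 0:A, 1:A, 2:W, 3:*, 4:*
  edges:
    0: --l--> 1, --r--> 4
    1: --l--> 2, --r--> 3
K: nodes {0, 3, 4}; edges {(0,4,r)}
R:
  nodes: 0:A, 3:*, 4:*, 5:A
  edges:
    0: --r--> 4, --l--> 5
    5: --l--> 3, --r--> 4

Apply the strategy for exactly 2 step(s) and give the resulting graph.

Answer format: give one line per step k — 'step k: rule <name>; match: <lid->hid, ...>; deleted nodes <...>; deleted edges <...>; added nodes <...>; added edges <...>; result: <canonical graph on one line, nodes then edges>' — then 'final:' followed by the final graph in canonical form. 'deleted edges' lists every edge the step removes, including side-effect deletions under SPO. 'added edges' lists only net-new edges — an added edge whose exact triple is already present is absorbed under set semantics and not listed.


step 1: rule r1; match: 0->8, 1->6, 2->4, 3->5, 4->7; deleted nodes 4, 6; deleted edges (6,4,l); (6,5,r); (8,6,l); (8,7,r); (20,6,r); added nodes (none); added edges (8,5,r); (8,7,l); result: nodes: 5:O, 7:O, 8:A, 10:T, 11:T, 12:A, 15:D, 16:A, 19:W, 20:A edges: (8,5,r); (8,7,l); (12,10,l); (12,11,r); (16,12,l); (16,15,r); (20,19,l)
step 2: rule r1; match: 0->16, 1->12, 2->10, 3->11, 4->15; deleted nodes 10, 12; deleted edges (12,10,l); (12,11,r); (16,12,l); (16,15,r); added nodes (none); added edges (16,11,r); (16,15,l); result: nodes: 5:O, 7:O, 8:A, 11:T, 15:D, 16:A, 19:W, 20:A edges: (8,5,r); (8,7,l); (16,11,r); (16,15,l); (20,19,l)
final:
nodes: 5:O, 7:O, 8:A, 11:T, 15:D, 16:A, 19:W, 20:A
edges: (8,5,r); (8,7,l); (16,11,r); (16,15,l); (20,19,l)


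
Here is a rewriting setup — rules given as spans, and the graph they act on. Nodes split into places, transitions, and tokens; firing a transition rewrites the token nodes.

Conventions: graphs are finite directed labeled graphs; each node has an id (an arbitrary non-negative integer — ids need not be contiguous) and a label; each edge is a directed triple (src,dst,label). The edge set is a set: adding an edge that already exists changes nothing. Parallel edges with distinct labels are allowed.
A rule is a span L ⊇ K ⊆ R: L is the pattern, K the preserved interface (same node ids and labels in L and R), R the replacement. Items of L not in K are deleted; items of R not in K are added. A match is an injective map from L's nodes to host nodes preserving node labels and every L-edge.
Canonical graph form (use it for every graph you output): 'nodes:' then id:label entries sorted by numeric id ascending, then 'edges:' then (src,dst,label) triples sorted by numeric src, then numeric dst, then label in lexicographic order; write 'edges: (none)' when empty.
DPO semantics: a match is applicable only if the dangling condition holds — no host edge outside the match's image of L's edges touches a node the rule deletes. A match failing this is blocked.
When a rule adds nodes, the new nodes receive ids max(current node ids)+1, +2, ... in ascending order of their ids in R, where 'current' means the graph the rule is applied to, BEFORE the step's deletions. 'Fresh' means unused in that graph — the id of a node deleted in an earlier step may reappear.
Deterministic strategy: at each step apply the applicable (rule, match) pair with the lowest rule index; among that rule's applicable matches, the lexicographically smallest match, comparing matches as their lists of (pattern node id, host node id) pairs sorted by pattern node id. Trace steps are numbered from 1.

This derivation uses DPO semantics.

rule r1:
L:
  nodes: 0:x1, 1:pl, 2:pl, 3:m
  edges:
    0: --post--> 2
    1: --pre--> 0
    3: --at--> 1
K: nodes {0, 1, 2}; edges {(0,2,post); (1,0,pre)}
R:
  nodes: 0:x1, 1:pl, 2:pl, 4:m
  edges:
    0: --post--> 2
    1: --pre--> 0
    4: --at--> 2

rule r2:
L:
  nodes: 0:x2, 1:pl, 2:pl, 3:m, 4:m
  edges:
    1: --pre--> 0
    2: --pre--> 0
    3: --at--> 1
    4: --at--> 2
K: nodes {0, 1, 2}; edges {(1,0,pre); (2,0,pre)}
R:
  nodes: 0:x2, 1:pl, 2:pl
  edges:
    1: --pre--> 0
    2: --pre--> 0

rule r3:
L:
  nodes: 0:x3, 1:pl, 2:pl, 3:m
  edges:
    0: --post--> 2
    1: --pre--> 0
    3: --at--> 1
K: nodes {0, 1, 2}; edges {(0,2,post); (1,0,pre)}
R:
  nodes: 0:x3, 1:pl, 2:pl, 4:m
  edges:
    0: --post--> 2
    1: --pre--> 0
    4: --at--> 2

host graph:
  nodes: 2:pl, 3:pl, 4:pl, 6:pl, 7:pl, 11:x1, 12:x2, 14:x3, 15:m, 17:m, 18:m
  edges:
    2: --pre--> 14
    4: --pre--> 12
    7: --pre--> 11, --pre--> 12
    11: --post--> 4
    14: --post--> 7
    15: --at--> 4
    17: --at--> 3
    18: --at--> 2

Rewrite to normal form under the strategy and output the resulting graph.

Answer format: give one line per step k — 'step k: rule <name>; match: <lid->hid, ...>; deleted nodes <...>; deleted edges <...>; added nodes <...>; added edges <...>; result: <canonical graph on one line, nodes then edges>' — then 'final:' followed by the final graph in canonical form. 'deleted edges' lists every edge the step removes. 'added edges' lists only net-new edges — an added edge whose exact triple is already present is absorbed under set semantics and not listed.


step 1: rule r3; match: 0->14, 1->2, 2->7, 3->18; deleted nodes 18; deleted edges (18,2,at); added nodes 19; added edges (19,7,at); result: nodes: 2:pl, 3:pl, 4:pl, 6:pl, 7:pl, 11:x1, 12:x2, 14:x3, 15:m, 17:m, 19:m edges: (2,14,pre); (4,12,pre); (7,11,pre); (7,12,pre); (11,4,post); (14,7,post); (15,4,at); (17,3,at); (19,7,at)
step 2: rule r1; match: 0->11, 1->7, 2->4, 3->19; deleted nodes 19; deleted edges (19,7,at); added nodes 20; added edges (20,4,at); result: nodes: 2:pl, 3:pl, 4:pl, 6:pl, 7:pl, 11:x1, 12:x2, 14:x3, 15:m, 17:m, 20:m edges: (2,14,pre); (4,12,pre); (7,11,pre); (7,12,pre); (11,4,post); (14,7,post); (15,4,at); (17,3,at); (20,4,at)
final:
nodes: 2:pl, 3:pl, 4:pl, 6:pl, 7:pl, 11:x1, 12:x2, 14:x3, 15:m, 17:m, 20:m
edges: (2,14,pre); (4,12,pre); (7,11,pre); (7,12,pre); (11,4,post); (14,7,post); (15,4,at); (17,3,at); (20,4,at)


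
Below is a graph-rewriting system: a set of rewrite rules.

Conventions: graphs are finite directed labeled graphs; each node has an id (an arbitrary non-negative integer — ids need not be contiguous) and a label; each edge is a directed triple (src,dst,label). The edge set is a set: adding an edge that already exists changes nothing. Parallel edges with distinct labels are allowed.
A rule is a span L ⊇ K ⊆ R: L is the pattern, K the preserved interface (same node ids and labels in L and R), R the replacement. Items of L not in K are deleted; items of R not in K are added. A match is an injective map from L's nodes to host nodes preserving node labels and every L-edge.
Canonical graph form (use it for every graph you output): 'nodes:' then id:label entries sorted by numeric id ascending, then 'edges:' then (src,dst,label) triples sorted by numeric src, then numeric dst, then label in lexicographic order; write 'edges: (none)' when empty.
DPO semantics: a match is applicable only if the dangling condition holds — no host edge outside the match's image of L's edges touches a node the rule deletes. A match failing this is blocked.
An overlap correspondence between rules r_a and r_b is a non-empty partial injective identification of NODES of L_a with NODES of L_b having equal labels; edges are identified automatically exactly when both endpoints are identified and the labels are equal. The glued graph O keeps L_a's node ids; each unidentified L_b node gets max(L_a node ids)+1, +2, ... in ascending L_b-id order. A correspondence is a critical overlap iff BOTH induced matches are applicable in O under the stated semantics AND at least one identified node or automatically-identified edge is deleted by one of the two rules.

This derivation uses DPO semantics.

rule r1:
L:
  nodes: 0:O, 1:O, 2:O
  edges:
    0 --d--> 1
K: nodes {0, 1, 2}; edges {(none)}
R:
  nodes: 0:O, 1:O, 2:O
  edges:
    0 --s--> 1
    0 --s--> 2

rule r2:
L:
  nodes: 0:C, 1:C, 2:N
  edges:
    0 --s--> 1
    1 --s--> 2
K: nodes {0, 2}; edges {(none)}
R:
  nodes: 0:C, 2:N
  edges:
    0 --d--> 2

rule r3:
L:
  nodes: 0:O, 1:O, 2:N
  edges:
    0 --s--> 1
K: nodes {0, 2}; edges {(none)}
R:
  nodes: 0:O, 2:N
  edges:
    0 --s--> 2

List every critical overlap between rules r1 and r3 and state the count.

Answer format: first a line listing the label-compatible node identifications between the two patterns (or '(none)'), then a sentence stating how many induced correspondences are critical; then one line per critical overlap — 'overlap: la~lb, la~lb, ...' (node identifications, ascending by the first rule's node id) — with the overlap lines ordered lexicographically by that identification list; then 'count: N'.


label-compatible node identifications between L(r1) and L(r3): 0~0, 0~1, 1~0, 1~1, 2~0, 2~1
3 of the induced correspondences are critical overlaps of r1 and r3.
overlap: 0~0, 2~1
overlap: 1~0, 2~1
overlap: 2~1
count: 3


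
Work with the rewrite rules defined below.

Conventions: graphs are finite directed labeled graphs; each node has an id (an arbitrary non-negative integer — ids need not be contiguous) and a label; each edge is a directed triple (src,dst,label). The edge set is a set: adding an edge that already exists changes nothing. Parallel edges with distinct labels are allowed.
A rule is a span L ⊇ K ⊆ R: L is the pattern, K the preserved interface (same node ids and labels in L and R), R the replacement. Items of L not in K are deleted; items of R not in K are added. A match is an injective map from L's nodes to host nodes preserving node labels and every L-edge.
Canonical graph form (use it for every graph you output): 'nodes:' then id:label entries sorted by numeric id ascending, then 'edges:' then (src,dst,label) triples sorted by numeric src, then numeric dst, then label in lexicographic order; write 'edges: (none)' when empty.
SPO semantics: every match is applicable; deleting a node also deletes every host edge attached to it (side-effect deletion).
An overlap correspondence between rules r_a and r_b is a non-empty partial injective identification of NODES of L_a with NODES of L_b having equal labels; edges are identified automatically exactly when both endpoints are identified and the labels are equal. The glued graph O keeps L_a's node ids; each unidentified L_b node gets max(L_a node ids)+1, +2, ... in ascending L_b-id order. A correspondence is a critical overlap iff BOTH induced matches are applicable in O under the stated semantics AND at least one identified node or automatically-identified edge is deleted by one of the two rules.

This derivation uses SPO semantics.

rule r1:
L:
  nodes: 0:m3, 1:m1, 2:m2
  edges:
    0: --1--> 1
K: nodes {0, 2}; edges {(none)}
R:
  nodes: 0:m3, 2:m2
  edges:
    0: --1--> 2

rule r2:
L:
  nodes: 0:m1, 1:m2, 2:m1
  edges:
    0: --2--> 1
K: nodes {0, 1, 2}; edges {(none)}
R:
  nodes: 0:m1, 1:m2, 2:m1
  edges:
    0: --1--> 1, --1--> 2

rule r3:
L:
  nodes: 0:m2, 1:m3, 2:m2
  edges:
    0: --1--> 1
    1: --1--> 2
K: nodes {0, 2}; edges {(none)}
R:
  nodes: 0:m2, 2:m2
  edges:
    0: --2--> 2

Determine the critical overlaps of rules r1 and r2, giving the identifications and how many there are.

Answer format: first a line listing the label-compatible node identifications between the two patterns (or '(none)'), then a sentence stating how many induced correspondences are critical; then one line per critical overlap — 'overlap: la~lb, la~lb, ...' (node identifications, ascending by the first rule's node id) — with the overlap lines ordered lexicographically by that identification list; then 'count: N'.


label-compatible node identifications between L(r1) and L(r2): 1~0, 1~2, 2~1
4 of the induced correspondences are critical overlaps of r1 and r2.
overlap: 1~0
overlap: 1~0, 2~1
overlap: 1~2
overlap: 1~2, 2~1
count: 4


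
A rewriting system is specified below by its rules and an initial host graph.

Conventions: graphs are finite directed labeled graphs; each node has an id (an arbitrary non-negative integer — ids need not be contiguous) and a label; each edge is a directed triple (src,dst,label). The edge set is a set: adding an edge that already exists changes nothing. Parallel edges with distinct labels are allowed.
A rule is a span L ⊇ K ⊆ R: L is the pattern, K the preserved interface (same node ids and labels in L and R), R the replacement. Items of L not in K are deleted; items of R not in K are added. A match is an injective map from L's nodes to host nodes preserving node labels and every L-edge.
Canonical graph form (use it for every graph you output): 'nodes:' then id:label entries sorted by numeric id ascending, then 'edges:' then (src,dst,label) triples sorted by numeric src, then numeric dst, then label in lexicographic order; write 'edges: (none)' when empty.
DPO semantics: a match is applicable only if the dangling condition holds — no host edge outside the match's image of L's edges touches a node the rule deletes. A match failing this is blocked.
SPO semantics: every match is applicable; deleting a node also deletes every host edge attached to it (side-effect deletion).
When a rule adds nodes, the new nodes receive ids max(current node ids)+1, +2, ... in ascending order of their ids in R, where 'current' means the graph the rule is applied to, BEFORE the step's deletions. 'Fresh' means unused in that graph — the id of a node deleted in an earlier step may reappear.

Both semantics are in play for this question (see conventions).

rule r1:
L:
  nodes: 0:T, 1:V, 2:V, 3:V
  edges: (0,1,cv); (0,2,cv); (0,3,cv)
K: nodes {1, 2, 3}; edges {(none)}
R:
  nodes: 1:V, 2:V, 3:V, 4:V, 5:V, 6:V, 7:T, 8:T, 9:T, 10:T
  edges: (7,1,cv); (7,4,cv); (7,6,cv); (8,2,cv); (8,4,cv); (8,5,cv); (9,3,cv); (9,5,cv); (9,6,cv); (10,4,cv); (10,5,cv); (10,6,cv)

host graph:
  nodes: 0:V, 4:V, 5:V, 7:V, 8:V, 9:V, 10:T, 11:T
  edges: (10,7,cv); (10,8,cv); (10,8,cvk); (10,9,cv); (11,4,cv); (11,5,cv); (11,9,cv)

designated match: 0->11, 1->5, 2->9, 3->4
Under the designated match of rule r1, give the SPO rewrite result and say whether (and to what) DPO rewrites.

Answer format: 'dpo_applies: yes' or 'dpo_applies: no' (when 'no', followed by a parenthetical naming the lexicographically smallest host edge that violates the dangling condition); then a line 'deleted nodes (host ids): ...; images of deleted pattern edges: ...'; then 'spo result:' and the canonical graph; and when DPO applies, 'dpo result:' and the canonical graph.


dpo_applies: yes
deleted nodes (host ids): 11; images of deleted pattern edges: (11,4,cv); (11,5,cv); (11,9,cv)
spo result:
nodes: 0:V, 4:V, 5:V, 7:V, 8:V, 9:V, 10:T, 12:V, 13:V, 14:V, 15:T, 16:T, 17:T, 18:T
edges: (10,7,cv); (10,8,cv); (10,8,cvk); (10,9,cv); (15,5,cv); (15,12,cv); (15,14,cv); (16,9,cv); (16,12,cv); (16,13,cv); (17,4,cv); (17,13,cv); (17,14,cv); (18,12,cv); (18,13,cv); (18,14,cv)
dpo result:
nodes: 0:V, 4:V, 5:V, 7:V, 8:V, 9:V, 10:T, 12:V, 13:V, 14:V, 15:T, 16:T, 17:T, 18:T
edges: (10,7,cv); (10,8,cv); (10,8,cvk); (10,9,cv); (15,5,cv); (15,12,cv); (15,14,cv); (16,9,cv); (16,12,cv); (16,13,cv); (17,4,cv); (17,13,cv); (17,14,cv); (18,12,cv); (18,13,cv); (18,14,cv)


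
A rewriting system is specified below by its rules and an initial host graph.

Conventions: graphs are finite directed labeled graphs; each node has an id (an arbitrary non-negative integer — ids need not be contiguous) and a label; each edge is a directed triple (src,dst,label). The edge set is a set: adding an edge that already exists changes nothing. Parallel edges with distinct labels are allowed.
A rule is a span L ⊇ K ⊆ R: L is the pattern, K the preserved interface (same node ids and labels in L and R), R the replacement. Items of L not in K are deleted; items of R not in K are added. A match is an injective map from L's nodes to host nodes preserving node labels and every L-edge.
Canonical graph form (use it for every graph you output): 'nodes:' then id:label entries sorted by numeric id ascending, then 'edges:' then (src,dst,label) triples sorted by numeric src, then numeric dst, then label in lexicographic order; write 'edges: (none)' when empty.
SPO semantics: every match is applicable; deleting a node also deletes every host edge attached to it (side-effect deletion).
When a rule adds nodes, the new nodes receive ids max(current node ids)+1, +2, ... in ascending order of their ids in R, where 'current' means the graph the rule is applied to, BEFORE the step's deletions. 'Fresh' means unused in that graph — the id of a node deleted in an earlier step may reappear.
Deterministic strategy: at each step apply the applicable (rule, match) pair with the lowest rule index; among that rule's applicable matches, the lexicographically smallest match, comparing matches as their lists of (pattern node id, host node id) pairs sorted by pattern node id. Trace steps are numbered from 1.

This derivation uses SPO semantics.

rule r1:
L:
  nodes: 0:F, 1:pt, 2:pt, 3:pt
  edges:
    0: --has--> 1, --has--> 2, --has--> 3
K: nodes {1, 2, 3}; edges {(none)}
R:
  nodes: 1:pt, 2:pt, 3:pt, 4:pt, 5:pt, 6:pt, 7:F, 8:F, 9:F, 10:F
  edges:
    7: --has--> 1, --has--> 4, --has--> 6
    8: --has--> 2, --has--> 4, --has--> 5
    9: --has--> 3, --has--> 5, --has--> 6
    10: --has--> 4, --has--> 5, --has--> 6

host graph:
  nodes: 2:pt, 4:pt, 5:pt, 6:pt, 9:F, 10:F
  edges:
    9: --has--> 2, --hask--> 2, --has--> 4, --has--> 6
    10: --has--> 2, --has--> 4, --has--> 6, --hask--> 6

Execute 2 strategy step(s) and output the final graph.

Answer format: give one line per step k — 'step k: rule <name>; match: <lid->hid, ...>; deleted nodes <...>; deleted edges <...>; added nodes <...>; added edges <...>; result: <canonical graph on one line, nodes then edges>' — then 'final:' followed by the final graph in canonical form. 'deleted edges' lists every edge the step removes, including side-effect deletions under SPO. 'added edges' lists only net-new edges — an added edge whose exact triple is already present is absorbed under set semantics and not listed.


step 1: rule r1; match: 0->9, 1->2, 2->4, 3->6; deleted nodes 9; deleted edges (9,2,has); (9,2,hask); (9,4,has); (9,6,has); added nodes 11, 12, 13, 14, 15, 16, 17; added edges (14,2,has); (14,11,has); (14,13,has); (15,4,has); (15,11,has); (15,12,has); (16,6,has); (16,12,has); (16,13,has); (17,11,has); (17,12,has); (17,13,has); result: nodes: 2:pt, 4:pt, 5:pt, 6:pt, 10:F, 11:pt, 12:pt, 13:pt, 14:F, 15:F, 16:F, 17:F edges: (10,2,has); (10,4,has); (10,6,has); (10,6,hask); (14,2,has); (14,11,has); (14,13,has); (15,4,has); (15,11,has); (15,12,has); (16,6,has); (16,12,has); (16,13,has); (17,11,has); (17,12,has); (17,13,has)
step 2: rule r1; match: 0->10, 1->2, 2->4, 3->6; deleted nodes 10; deleted edges (10,2,has); (10,4,has); (10,6,has); (10,6,hask); added nodes 18, 19, 20, 21, 22, 23, 24; added edges (21,2,has); (21,18,has); (21,20,has); (22,4,has); (22,18,has); (22,19,has); (23,6,has); (23,19,has); (23,20,has); (24,18,has); (24,19,has); (24,20,has); result: nodes: 2:pt, 4:pt, 5:pt, 6:pt, 11:pt, 12:pt, 13:pt, 14:F, 15:F, 16:F, 17:F, 18:pt, 19:pt, 20:pt, 21:F, 22:F, 23:F, 24:F edges: (14,2,has); (14,11,has); (14,13,has); (15,4,has); (15,11,has); (15,12,has); (16,6,has); (16,12,has); (16,13,has); (17,11,has); (17,12,has); (17,13,has); (21,2,has); (21,18,has); (21,20,has); (22,4,has); (22,18,has); (22,19,has); (23,6,has); (23,19,has); (23,20,has); (24,18,has); (24,19,has); (24,20,has)
final:
nodes: 2:pt, 4:pt, 5:pt, 6:pt, 11:pt, 12:pt, 13:pt, 14:F, 15:F, 16:F, 17:F, 18:pt, 19:pt, 20:pt, 21:F, 22:F, 23:F, 24:F
edges: (14,2,has); (14,11,has); (14,13,has); (15,4,has); (15,11,has); (15,12,has); (16,6,has); (16,12,has); (16,13,has); (17,11,has); (17,12,has); (17,13,has); (21,2,has); (21,18,has); (21,20,has); (22,4,has); (22,18,has); (22,19,has); (23,6,has); (23,19,has); (23,20,has); (24,18,has); (24,19,has); (24,20,has)


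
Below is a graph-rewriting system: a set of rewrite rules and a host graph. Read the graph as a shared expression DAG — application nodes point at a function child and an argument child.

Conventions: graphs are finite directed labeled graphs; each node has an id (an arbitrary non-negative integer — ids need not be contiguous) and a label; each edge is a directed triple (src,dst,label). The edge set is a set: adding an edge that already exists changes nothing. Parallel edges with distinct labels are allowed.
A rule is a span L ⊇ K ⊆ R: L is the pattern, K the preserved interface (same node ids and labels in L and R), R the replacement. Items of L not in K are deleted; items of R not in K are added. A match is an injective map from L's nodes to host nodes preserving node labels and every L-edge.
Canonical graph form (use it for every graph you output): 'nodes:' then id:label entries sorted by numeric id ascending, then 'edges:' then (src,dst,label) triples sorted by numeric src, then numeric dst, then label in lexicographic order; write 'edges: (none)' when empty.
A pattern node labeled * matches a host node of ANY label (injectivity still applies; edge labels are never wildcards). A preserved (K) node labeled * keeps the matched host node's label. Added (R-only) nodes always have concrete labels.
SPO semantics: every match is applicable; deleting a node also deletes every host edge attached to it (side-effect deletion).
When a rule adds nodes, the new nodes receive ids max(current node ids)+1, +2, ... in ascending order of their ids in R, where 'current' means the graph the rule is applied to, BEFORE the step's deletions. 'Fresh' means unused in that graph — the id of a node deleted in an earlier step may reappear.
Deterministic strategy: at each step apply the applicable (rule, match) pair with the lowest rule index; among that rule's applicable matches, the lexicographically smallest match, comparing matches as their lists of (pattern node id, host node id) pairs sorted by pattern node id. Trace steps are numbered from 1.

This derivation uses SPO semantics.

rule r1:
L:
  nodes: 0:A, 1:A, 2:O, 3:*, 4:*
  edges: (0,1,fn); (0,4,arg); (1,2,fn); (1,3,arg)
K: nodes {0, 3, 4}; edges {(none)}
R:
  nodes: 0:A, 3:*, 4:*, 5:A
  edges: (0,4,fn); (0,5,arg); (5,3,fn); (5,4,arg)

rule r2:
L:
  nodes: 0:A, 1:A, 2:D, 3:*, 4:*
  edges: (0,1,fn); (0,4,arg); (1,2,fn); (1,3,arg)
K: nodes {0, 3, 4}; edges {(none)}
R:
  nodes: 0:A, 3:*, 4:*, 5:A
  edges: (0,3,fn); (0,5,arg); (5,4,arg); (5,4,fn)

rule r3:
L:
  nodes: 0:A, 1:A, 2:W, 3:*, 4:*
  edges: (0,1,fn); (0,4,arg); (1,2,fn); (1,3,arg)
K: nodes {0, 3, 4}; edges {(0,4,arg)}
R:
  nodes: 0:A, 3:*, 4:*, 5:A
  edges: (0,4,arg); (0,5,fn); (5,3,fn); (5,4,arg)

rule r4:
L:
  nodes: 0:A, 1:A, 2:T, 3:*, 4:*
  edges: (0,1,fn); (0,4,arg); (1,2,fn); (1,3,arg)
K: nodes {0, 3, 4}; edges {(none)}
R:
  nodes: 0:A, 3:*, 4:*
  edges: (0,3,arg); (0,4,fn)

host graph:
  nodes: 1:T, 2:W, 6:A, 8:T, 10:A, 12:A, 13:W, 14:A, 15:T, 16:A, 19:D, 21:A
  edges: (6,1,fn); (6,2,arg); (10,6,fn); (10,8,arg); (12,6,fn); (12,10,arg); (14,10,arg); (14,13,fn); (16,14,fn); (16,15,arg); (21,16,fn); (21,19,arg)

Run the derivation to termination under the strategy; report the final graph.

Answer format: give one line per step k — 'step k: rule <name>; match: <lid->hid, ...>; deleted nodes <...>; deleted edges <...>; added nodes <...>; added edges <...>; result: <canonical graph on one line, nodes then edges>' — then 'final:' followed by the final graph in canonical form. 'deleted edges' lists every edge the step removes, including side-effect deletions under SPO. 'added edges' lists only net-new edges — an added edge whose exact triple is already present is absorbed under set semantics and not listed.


step 1: rule r3; match: 0->16, 1->14, 2->13, 3->10, 4->15; deleted nodes 13, 14; deleted edges (14,10,arg); (14,13,fn); (16,14,fn); added nodes 22; added edges (16,22,fn); (22,10,fn); (22,15,arg); result: nodes: 1:T, 2:W, 6:A, 8:T, 10:A, 12:A, 15:T, 16:A, 19:D, 21:A, 22:A edges: (6,1,fn); (6,2,arg); (10,6,fn); (10,8,arg); (12,6,fn); (12,10,arg); (16,15,arg); (16,22,fn); (21,16,fn); (21,19,arg); (22,10,fn); (22,15,arg)
step 2: rule r4; match: 0->10, 1->6, 2->1, 3->2, 4->8; deleted nodes 1, 6; deleted edges (6,1,fn); (6,2,arg); (10,6,fn); (10,8,arg); (12,6,fn); added nodes (none); added edges (10,2,arg); (10,8,fn); result: nodes: 2:W, 8:T, 10:A, 12:A, 15:T, 16:A, 19:D, 21:A, 22:A edges: (10,2,arg); (10,8,fn); (12,10,arg); (16,15,arg); (16,22,fn); (21,16,fn); (21,19,arg); (22,10,fn); (22,15,arg)
step 3: rule r4; match: 0->22, 1->10, 2->8, 3->2, 4->15; deleted nodes 8, 10; deleted edges (10,2,arg); (10,8,fn); (12,10,arg); (22,10,fn); (22,15,arg); added nodes (none); added edges (22,2,arg); (22,15,fn); result: nodes: 2:W, 12:A, 15:T, 16:A, 19:D, 21:A, 22:A edges: (16,15,arg); (16,22,fn); (21,16,fn); (21,19,arg); (22,2,arg); (22,15,fn)
final:
nodes: 2:W, 12:A, 15:T, 16:A, 19:D, 21:A, 22:A
edges: (16,15,arg); (16,22,fn); (21,16,fn); (21,19,arg); (22,2,arg); (22,15,fn)
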